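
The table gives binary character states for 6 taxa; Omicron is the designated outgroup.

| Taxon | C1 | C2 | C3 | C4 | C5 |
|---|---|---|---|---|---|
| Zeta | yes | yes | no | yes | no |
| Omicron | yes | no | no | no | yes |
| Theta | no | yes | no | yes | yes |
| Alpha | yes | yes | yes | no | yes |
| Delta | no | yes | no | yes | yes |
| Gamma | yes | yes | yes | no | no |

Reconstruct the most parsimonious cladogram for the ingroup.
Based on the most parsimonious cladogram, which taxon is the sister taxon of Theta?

Delta

Character polarity is set by the outgroup: the derived state is whichever differs from the outgroup's state, so for C1, C5 the derived state is 'no', and for the remaining characters it is 'yes'.
C1 (derived state 'no') is shared by Delta and Theta — a synapomorphy uniting that clade.
All ingroup taxa share the derived state 'yes' for C2; it defines the ingroup but does not resolve relationships within it.
Only Alpha and Gamma show the derived state 'yes' for C3, supporting them as a clade.
C4 (derived state 'yes') is shared by Delta, Theta, and Zeta — a synapomorphy uniting that clade.
C5 (state 'no') occurs in Gamma and Zeta but conflicts with the nesting implied by the other characters — most parsimoniously interpreted as homoplasy.
Most parsimonious ingroup topology: ((Zeta,(Delta,Theta)),(Gamma,Alpha)).
Theta and Delta form a cherry on this tree, so they are sister taxa.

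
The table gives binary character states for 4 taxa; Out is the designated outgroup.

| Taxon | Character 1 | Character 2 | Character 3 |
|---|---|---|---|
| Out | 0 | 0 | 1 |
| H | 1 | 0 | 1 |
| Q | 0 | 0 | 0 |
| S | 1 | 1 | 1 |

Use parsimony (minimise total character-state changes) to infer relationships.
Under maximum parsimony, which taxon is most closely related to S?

Character polarity is set by the outgroup: the derived state is whichever differs from the outgroup's state, so for Character 3 the derived state is '0', and for the remaining characters it is '1'.
Character 1: derived state '1' in H and S only — synapomorphy for {H, S}.
Character 2: derived state '1' in S only — an autapomorphy, so it tells us nothing about relationships among taxa.
Character 3 (derived state '0') is unique to Q (autapomorphy; uninformative for grouping).
Most parsimonious ingroup topology: (Q,(S,H)).
S and H form a cherry on this tree, so they are sister taxa.

H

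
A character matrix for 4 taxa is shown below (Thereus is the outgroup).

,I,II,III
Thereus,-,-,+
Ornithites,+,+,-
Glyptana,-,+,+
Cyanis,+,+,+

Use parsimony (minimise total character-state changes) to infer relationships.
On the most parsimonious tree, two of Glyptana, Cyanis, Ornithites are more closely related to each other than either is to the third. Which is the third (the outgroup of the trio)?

Glyptana

Character polarity is set by the outgroup: the derived state is whichever differs from the outgroup's state, so for III the derived state is '-', and for the remaining characters it is '+'.
I: derived state '+' in Cyanis and Ornithites only — synapomorphy for {Cyanis, Ornithites}.
All ingroup taxa share the derived state '+' for II; it defines the ingroup but does not resolve relationships within it.
III (derived state '-') is unique to Ornithites (autapomorphy; uninformative for grouping).
Most parsimonious ingroup topology: ((Ornithites,Cyanis),Glyptana).
Cyanis and Ornithites share a more recent common ancestor with each other than either does with Glyptana, so Glyptana is the least closely related of the three.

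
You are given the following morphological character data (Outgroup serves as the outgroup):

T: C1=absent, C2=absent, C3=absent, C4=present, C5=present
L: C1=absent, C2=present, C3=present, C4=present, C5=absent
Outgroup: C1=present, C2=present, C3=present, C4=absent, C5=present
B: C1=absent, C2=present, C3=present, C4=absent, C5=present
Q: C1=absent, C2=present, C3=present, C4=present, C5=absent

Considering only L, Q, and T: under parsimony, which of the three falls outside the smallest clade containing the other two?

T

Character polarity is set by the outgroup: the derived state is whichever differs from the outgroup's state, so for C1, C2, C3, C5 the derived state is 'absent', and for the remaining characters it is 'present'.
C1 (derived state 'absent') is shared by all ingroup taxa — unites the whole ingroup.
C2 (derived state 'absent') is unique to T (autapomorphy; uninformative for grouping).
C3: derived state 'absent' in T only — an autapomorphy, so it tells us nothing about relationships among taxa.
Only L, Q, and T show the derived state 'present' for C4, supporting them as a clade.
C5: derived state 'absent' in L and Q only — synapomorphy for {L, Q}.
Most parsimonious ingroup topology: (((Q,L),T),B).
L and Q share a more recent common ancestor with each other than either does with T, so T is the least closely related of the three.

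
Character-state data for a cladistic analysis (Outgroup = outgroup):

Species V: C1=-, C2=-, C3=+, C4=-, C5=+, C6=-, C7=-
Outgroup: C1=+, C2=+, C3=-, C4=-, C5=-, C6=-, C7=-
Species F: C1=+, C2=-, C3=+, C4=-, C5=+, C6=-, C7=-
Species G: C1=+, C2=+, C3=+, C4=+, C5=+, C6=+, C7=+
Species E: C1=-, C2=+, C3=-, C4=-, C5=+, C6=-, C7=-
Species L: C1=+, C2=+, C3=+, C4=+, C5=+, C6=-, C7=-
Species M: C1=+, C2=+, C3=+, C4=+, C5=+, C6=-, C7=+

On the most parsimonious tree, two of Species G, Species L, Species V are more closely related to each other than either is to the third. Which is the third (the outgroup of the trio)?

Character polarity is set by the outgroup: the derived state is whichever differs from the outgroup's state, so for C1, C2 the derived state is '-', and for the remaining characters it is '+'.
C1 (state '-') occurs in Species E and Species V but conflicts with the nesting implied by the other characters — most parsimoniously interpreted as homoplasy.
C2 (derived state '-') is shared by Species F and Species V — a synapomorphy uniting that clade.
C3: derived state '+' in Species F, Species G, Species L, Species M, and Species V only — synapomorphy for {Species F, Species G, Species L, Species M, Species V}.
Only Species G, Species L, and Species M show the derived state '+' for C4, supporting them as a clade.
All ingroup taxa share the derived state '+' for C5; it defines the ingroup but does not resolve relationships within it.
C6 (derived state '+') is unique to Species G (autapomorphy; uninformative for grouping).
C7 (derived state '+') is shared by Species G and Species M — a synapomorphy uniting that clade.
Most parsimonious ingroup topology: (((Species F,Species V),(Species L,(Species M,Species G))),Species E).
Species L and Species G share a more recent common ancestor with each other than either does with Species V, so Species V is the least closely related of the three.

Species V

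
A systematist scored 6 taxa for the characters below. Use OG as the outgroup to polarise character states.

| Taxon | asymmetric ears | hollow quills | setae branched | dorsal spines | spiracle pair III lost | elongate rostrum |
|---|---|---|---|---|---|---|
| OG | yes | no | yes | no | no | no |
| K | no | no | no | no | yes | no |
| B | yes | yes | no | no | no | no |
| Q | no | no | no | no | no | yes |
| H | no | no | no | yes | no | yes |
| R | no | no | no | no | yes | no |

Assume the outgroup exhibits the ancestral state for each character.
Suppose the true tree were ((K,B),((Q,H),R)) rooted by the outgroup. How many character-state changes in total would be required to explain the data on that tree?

Map each character onto ((K,B),((Q,H),R)) (rooted by OG) and count the minimum state changes it requires (Fitch parsimony):
asymmetric ears: 2; hollow quills: 1; setae branched: 1; dorsal spines: 1; spiracle pair III lost: 2; elongate rostrum: 1.
Total tree length = 8.

8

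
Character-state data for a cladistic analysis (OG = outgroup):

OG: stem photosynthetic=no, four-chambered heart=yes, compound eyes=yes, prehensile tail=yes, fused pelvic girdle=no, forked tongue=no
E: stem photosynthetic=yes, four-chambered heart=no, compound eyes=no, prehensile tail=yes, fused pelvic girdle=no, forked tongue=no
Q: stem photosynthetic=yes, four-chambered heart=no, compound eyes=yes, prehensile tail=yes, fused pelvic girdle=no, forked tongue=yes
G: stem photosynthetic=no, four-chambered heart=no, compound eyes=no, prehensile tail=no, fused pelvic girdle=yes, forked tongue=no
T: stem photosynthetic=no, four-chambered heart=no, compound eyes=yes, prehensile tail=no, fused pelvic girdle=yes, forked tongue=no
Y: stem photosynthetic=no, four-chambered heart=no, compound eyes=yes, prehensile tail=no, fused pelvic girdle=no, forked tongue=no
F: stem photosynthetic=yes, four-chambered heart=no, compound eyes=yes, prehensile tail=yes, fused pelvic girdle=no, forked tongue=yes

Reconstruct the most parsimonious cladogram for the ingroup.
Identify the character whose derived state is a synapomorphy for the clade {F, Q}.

Character polarity is set by the outgroup: the derived state is whichever differs from the outgroup's state, so for four-chambered heart, compound eyes, prehensile tail the derived state is 'no', and for the remaining characters it is 'yes'.
stem photosynthetic: derived state 'yes' in E, F, and Q only — synapomorphy for {E, F, Q}.
All ingroup taxa share the derived state 'no' for four-chambered heart; it defines the ingroup but does not resolve relationships within it.
compound eyes (state 'no') occurs in E and G but conflicts with the nesting implied by the other characters — most parsimoniously interpreted as homoplasy.
Only G, T, and Y show the derived state 'no' for prehensile tail, supporting them as a clade.
fused pelvic girdle (derived state 'yes') is shared by G and T — a synapomorphy uniting that clade.
forked tongue: derived state 'yes' in F and Q only — synapomorphy for {F, Q}.
Most parsimonious ingroup topology: ((E,(Q,F)),((G,T),Y)).
The clade {F, Q} is supported by forked tongue: its derived state 'yes' occurs in exactly those taxa and in no other taxon (including the outgroup).

forked tongue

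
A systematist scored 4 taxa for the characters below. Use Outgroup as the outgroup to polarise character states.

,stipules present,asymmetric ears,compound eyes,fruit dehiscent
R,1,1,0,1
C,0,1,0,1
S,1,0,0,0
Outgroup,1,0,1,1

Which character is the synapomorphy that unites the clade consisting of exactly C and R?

Character polarity is set by the outgroup: the derived state is whichever differs from the outgroup's state, so for stipules present, compound eyes, fruit dehiscent the derived state is '0', and for the remaining characters it is '1'.
stipules present: derived state '0' in C only — an autapomorphy, so it tells us nothing about relationships among taxa.
asymmetric ears (derived state '1') is shared by C and R — a synapomorphy uniting that clade.
compound eyes (derived state '0') is shared by all ingroup taxa — unites the whole ingroup.
fruit dehiscent: derived state '0' in S only — an autapomorphy, so it tells us nothing about relationships among taxa.
Most parsimonious ingroup topology: ((C,R),S).
The clade {C, R} is supported by asymmetric ears: its derived state '1' occurs in exactly those taxa and in no other taxon (including the outgroup).

asymmetric ears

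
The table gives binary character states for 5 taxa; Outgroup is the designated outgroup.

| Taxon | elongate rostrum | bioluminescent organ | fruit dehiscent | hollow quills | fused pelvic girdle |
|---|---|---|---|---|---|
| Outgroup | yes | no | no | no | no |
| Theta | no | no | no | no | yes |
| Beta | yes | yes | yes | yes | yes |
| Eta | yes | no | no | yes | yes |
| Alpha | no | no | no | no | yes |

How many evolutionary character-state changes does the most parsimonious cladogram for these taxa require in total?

5

Character polarity is set by the outgroup: the derived state is whichever differs from the outgroup's state, so for elongate rostrum the derived state is 'no', and for the remaining characters it is 'yes'.
elongate rostrum (derived state 'no') is shared by Alpha and Theta — a synapomorphy uniting that clade.
bioluminescent organ (derived state 'yes') is unique to Beta (autapomorphy; uninformative for grouping).
fruit dehiscent (derived state 'yes') is unique to Beta (autapomorphy; uninformative for grouping).
hollow quills: derived state 'yes' in Beta and Eta only — synapomorphy for {Beta, Eta}.
fused pelvic girdle (derived state 'yes') is shared by all ingroup taxa — unites the whole ingroup.
Most parsimonious ingroup topology: ((Theta,Alpha),(Beta,Eta)).
Changes per character on this tree: elongate rostrum: 1; bioluminescent organ: 1; fruit dehiscent: 1; hollow quills: 1; fused pelvic girdle: 1.
Total = 5.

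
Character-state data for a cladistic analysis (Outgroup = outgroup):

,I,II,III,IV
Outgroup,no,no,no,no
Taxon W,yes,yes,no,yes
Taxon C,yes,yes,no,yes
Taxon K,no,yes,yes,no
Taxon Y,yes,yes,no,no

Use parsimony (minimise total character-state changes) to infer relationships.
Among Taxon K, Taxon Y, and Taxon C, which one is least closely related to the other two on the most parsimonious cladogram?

Taxon K

The outgroup has state 'no' for every character, so 'yes' is the derived state throughout.
I (derived state 'yes') is shared by Taxon C, Taxon W, and Taxon Y — a synapomorphy uniting that clade.
All ingroup taxa share the derived state 'yes' for II; it defines the ingroup but does not resolve relationships within it.
III: derived state 'yes' in Taxon K only — an autapomorphy, so it tells us nothing about relationships among taxa.
IV (derived state 'yes') is shared by Taxon C and Taxon W — a synapomorphy uniting that clade.
Most parsimonious ingroup topology: (((Taxon C,Taxon W),Taxon Y),Taxon K).
Taxon Y and Taxon C share a more recent common ancestor with each other than either does with Taxon K, so Taxon K is the least closely related of the three.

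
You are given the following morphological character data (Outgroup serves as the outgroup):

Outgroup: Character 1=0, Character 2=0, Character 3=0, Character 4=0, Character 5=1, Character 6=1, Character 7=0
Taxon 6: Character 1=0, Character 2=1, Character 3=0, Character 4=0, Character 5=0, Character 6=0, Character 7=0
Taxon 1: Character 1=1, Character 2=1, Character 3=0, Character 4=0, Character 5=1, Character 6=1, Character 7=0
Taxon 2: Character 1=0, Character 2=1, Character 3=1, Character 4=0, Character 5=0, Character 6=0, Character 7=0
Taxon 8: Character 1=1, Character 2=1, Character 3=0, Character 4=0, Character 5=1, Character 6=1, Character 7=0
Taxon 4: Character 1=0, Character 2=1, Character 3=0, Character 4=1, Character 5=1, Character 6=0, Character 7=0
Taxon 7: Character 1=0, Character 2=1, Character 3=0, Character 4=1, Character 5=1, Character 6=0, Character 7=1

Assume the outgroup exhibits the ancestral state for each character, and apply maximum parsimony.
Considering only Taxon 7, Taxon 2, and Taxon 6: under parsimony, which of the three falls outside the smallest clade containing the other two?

Taxon 7

Character polarity is set by the outgroup: the derived state is whichever differs from the outgroup's state, so for Character 5, Character 6 the derived state is '0', and for the remaining characters it is '1'.
Character 1: derived state '1' in Taxon 1 and Taxon 8 only — synapomorphy for {Taxon 1, Taxon 8}.
Character 2 (derived state '1') is shared by all ingroup taxa — unites the whole ingroup.
Character 3: derived state '1' in Taxon 2 only — an autapomorphy, so it tells us nothing about relationships among taxa.
Character 4: derived state '1' in Taxon 4 and Taxon 7 only — synapomorphy for {Taxon 4, Taxon 7}.
Character 5 (derived state '0') is shared by Taxon 2 and Taxon 6 — a synapomorphy uniting that clade.
Character 6: derived state '0' in Taxon 2, Taxon 4, Taxon 6, and Taxon 7 only — synapomorphy for {Taxon 2, Taxon 4, Taxon 6, Taxon 7}.
Character 7: derived state '1' in Taxon 7 only — an autapomorphy, so it tells us nothing about relationships among taxa.
Most parsimonious ingroup topology: (((Taxon 6,Taxon 2),(Taxon 4,Taxon 7)),(Taxon 1,Taxon 8)).
Taxon 2 and Taxon 6 share a more recent common ancestor with each other than either does with Taxon 7, so Taxon 7 is the least closely related of the three.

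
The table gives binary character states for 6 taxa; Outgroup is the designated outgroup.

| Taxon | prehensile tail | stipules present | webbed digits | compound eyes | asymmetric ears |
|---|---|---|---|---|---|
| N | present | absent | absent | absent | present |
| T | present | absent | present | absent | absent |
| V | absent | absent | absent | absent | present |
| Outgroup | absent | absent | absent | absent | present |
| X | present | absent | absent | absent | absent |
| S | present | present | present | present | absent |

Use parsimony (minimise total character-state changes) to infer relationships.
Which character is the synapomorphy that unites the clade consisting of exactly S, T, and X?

asymmetric ears

Character polarity is set by the outgroup: the derived state is whichever differs from the outgroup's state, so for asymmetric ears the derived state is 'absent', and for the remaining characters it is 'present'.
Only N, S, T, and X show the derived state 'present' for prehensile tail, supporting them as a clade.
stipules present (derived state 'present') is unique to S (autapomorphy; uninformative for grouping).
webbed digits: derived state 'present' in S and T only — synapomorphy for {S, T}.
compound eyes: derived state 'present' in S only — an autapomorphy, so it tells us nothing about relationships among taxa.
Only S, T, and X show the derived state 'absent' for asymmetric ears, supporting them as a clade.
Most parsimonious ingroup topology: (((X,(S,T)),N),V).
The clade {S, T, X} is supported by asymmetric ears: its derived state 'absent' occurs in exactly those taxa and in no other taxon (including the outgroup).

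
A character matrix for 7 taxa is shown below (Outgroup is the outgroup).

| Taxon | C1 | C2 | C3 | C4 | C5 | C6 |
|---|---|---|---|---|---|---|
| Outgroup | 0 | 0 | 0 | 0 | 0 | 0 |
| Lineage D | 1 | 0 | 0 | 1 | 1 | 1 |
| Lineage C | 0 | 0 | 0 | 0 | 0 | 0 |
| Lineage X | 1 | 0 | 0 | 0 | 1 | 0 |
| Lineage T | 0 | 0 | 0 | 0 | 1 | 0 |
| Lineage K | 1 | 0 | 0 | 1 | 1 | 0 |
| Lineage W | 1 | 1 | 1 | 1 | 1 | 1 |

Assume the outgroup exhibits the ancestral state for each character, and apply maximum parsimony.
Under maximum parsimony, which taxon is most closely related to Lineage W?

Lineage D

The outgroup has state '0' for every character, so '1' is the derived state throughout.
Only Lineage D, Lineage K, Lineage W, and Lineage X show the derived state '1' for C1, supporting them as a clade.
C2 (derived state '1') is unique to Lineage W (autapomorphy; uninformative for grouping).
C3 (derived state '1') is unique to Lineage W (autapomorphy; uninformative for grouping).
Only Lineage D, Lineage K, and Lineage W show the derived state '1' for C4, supporting them as a clade.
Only Lineage D, Lineage K, Lineage T, Lineage W, and Lineage X show the derived state '1' for C5, supporting them as a clade.
Only Lineage D and Lineage W show the derived state '1' for C6, supporting them as a clade.
Most parsimonious ingroup topology: (((((Lineage D,Lineage W),Lineage K),Lineage X),Lineage T),Lineage C).
Lineage W and Lineage D form a cherry on this tree, so they are sister taxa.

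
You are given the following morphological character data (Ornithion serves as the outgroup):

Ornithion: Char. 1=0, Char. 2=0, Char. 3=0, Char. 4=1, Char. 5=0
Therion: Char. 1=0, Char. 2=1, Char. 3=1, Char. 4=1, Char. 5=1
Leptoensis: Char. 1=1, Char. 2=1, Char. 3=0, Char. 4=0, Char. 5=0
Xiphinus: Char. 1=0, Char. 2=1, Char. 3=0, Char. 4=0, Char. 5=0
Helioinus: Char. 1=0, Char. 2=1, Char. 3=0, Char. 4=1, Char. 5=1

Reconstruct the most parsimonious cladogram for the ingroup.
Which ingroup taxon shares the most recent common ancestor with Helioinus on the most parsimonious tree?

Character polarity is set by the outgroup: the derived state is whichever differs from the outgroup's state, so for Char. 4 the derived state is '0', and for the remaining characters it is '1'.
Char. 1: derived state '1' in Leptoensis only — an autapomorphy, so it tells us nothing about relationships among taxa.
All ingroup taxa share the derived state '1' for Char. 2; it defines the ingroup but does not resolve relationships within it.
Char. 3 (derived state '1') is unique to Therion (autapomorphy; uninformative for grouping).
Char. 4: derived state '0' in Leptoensis and Xiphinus only — synapomorphy for {Leptoensis, Xiphinus}.
Char. 5: derived state '1' in Helioinus and Therion only — synapomorphy for {Helioinus, Therion}.
Most parsimonious ingroup topology: ((Therion,Helioinus),(Leptoensis,Xiphinus)).
Helioinus and Therion form a cherry on this tree, so they are sister taxa.

Therion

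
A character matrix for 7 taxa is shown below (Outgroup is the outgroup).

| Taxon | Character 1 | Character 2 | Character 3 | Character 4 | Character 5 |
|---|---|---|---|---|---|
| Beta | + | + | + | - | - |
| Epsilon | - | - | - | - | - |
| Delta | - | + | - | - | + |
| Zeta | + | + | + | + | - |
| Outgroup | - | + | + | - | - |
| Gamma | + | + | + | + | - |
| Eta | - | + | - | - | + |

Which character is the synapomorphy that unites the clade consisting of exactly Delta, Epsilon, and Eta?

Character 3

Character polarity is set by the outgroup: the derived state is whichever differs from the outgroup's state, so for Character 2, Character 3 the derived state is '-', and for the remaining characters it is '+'.
Character 1: derived state '+' in Beta, Gamma, and Zeta only — synapomorphy for {Beta, Gamma, Zeta}.
Character 2: derived state '-' in Epsilon only — an autapomorphy, so it tells us nothing about relationships among taxa.
Character 3 (derived state '-') is shared by Delta, Epsilon, and Eta — a synapomorphy uniting that clade.
Character 4: derived state '+' in Gamma and Zeta only — synapomorphy for {Gamma, Zeta}.
Character 5 (derived state '+') is shared by Delta and Eta — a synapomorphy uniting that clade.
Most parsimonious ingroup topology: ((Epsilon,(Eta,Delta)),((Gamma,Zeta),Beta)).
The clade {Delta, Epsilon, Eta} is supported by Character 3: its derived state '-' occurs in exactly those taxa and in no other taxon (including the outgroup).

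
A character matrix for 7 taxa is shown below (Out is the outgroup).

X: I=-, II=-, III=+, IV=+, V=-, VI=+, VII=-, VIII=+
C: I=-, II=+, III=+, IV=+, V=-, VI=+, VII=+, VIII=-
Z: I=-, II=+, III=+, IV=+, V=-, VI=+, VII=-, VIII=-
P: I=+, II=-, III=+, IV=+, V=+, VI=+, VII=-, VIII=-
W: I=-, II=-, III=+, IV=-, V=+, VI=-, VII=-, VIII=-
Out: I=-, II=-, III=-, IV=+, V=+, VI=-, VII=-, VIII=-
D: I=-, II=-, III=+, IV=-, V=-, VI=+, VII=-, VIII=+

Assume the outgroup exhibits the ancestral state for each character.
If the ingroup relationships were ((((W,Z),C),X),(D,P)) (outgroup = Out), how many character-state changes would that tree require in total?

14

Map each character onto ((((W,Z),C),X),(D,P)) (rooted by Out) and count the minimum state changes it requires (Fitch parsimony):
I: 1; II: 2; III: 1; IV: 2; V: 3; VI: 2; VII: 1; VIII: 2.
Total tree length = 14.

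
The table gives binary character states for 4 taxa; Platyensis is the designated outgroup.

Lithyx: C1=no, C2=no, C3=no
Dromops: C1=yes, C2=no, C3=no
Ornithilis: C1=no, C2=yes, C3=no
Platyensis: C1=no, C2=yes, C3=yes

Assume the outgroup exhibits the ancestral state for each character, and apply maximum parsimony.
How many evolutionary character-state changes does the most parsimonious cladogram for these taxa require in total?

Character polarity is set by the outgroup: the derived state is whichever differs from the outgroup's state, so for C2, C3 the derived state is 'no', and for the remaining characters it is 'yes'.
C1: derived state 'yes' in Dromops only — an autapomorphy, so it tells us nothing about relationships among taxa.
Only Dromops and Lithyx show the derived state 'no' for C2, supporting them as a clade.
C3 (derived state 'no') is shared by all ingroup taxa — unites the whole ingroup.
Most parsimonious ingroup topology: ((Lithyx,Dromops),Ornithilis).
Changes per character on this tree: C1: 1; C2: 1; C3: 1.
Total = 3.

3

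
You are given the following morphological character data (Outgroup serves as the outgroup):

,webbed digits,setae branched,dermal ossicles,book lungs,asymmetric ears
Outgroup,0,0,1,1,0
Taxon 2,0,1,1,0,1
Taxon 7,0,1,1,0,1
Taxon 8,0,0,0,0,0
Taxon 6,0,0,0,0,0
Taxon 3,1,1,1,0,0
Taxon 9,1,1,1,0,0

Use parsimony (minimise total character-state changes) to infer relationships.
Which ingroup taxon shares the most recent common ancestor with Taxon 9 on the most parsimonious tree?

Taxon 3

Character polarity is set by the outgroup: the derived state is whichever differs from the outgroup's state, so for dermal ossicles, book lungs the derived state is '0', and for the remaining characters it is '1'.
webbed digits: derived state '1' in Taxon 3 and Taxon 9 only — synapomorphy for {Taxon 3, Taxon 9}.
Only Taxon 2, Taxon 3, Taxon 7, and Taxon 9 show the derived state '1' for setae branched, supporting them as a clade.
dermal ossicles (derived state '0') is shared by Taxon 6 and Taxon 8 — a synapomorphy uniting that clade.
All ingroup taxa share the derived state '0' for book lungs; it defines the ingroup but does not resolve relationships within it.
asymmetric ears (derived state '1') is shared by Taxon 2 and Taxon 7 — a synapomorphy uniting that clade.
Most parsimonious ingroup topology: (((Taxon 2,Taxon 7),(Taxon 3,Taxon 9)),(Taxon 8,Taxon 6)).
Taxon 9 and Taxon 3 form a cherry on this tree, so they are sister taxa.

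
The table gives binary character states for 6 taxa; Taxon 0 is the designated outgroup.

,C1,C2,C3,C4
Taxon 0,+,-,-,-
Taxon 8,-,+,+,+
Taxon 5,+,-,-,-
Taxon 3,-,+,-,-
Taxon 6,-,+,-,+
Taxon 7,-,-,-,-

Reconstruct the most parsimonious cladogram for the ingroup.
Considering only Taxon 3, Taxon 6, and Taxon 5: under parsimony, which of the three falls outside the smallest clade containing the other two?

Taxon 5

Character polarity is set by the outgroup: the derived state is whichever differs from the outgroup's state, so for C1 the derived state is '-', and for the remaining characters it is '+'.
C1 (derived state '-') is shared by Taxon 3, Taxon 6, Taxon 7, and Taxon 8 — a synapomorphy uniting that clade.
C2: derived state '+' in Taxon 3, Taxon 6, and Taxon 8 only — synapomorphy for {Taxon 3, Taxon 6, Taxon 8}.
C3: derived state '+' in Taxon 8 only — an autapomorphy, so it tells us nothing about relationships among taxa.
Only Taxon 6 and Taxon 8 show the derived state '+' for C4, supporting them as a clade.
Most parsimonious ingroup topology: ((((Taxon 8,Taxon 6),Taxon 3),Taxon 7),Taxon 5).
Taxon 6 and Taxon 3 share a more recent common ancestor with each other than either does with Taxon 5, so Taxon 5 is the least closely related of the three.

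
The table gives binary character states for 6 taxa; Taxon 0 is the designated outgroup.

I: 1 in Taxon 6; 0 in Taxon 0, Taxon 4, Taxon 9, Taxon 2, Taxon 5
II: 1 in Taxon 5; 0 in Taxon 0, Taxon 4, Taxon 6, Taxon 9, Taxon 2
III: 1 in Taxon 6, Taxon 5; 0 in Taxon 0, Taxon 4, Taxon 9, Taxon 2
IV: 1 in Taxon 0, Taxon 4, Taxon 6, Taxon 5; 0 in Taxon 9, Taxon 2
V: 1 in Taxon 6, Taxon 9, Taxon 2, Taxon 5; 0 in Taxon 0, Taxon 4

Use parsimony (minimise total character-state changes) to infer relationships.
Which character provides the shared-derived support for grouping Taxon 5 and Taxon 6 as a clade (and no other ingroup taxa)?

Character polarity is set by the outgroup: the derived state is whichever differs from the outgroup's state, so for IV the derived state is '0', and for the remaining characters it is '1'.
I (derived state '1') is unique to Taxon 6 (autapomorphy; uninformative for grouping).
II: derived state '1' in Taxon 5 only — an autapomorphy, so it tells us nothing about relationships among taxa.
III: derived state '1' in Taxon 5 and Taxon 6 only — synapomorphy for {Taxon 5, Taxon 6}.
IV (derived state '0') is shared by Taxon 2 and Taxon 9 — a synapomorphy uniting that clade.
V (derived state '1') is shared by Taxon 2, Taxon 5, Taxon 6, and Taxon 9 — a synapomorphy uniting that clade.
Most parsimonious ingroup topology: (Taxon 4,((Taxon 6,Taxon 5),(Taxon 9,Taxon 2))).
The clade {Taxon 5, Taxon 6} is supported by III: its derived state '1' occurs in exactly those taxa and in no other taxon (including the outgroup).

III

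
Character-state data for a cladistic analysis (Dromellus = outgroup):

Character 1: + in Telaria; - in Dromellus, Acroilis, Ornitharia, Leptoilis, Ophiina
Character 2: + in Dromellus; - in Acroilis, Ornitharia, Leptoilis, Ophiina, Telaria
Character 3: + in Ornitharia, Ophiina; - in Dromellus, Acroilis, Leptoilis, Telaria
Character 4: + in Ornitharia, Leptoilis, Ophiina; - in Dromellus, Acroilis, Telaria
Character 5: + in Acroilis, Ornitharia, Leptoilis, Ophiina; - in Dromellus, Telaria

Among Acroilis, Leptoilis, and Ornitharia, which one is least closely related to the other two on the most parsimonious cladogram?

Character polarity is set by the outgroup: the derived state is whichever differs from the outgroup's state, so for Character 2 the derived state is '-', and for the remaining characters it is '+'.
Character 1 (derived state '+') is unique to Telaria (autapomorphy; uninformative for grouping).
All ingroup taxa share the derived state '-' for Character 2; it defines the ingroup but does not resolve relationships within it.
Character 3: derived state '+' in Ophiina and Ornitharia only — synapomorphy for {Ophiina, Ornitharia}.
Only Leptoilis, Ophiina, and Ornitharia show the derived state '+' for Character 4, supporting them as a clade.
Only Acroilis, Leptoilis, Ophiina, and Ornitharia show the derived state '+' for Character 5, supporting them as a clade.
Most parsimonious ingroup topology: ((Acroilis,((Ornitharia,Ophiina),Leptoilis)),Telaria).
Ornitharia and Leptoilis share a more recent common ancestor with each other than either does with Acroilis, so Acroilis is the least closely related of the three.

Acroilis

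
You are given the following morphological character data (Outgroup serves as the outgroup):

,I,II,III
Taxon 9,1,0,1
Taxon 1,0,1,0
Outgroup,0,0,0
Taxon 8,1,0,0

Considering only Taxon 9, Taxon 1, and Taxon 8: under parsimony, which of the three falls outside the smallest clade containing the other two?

The outgroup has state '0' for every character, so '1' is the derived state throughout.
I: derived state '1' in Taxon 8 and Taxon 9 only — synapomorphy for {Taxon 8, Taxon 9}.
II (derived state '1') is unique to Taxon 1 (autapomorphy; uninformative for grouping).
III: derived state '1' in Taxon 9 only — an autapomorphy, so it tells us nothing about relationships among taxa.
Most parsimonious ingroup topology: (Taxon 1,(Taxon 8,Taxon 9)).
Taxon 8 and Taxon 9 share a more recent common ancestor with each other than either does with Taxon 1, so Taxon 1 is the least closely related of the three.

Taxon 1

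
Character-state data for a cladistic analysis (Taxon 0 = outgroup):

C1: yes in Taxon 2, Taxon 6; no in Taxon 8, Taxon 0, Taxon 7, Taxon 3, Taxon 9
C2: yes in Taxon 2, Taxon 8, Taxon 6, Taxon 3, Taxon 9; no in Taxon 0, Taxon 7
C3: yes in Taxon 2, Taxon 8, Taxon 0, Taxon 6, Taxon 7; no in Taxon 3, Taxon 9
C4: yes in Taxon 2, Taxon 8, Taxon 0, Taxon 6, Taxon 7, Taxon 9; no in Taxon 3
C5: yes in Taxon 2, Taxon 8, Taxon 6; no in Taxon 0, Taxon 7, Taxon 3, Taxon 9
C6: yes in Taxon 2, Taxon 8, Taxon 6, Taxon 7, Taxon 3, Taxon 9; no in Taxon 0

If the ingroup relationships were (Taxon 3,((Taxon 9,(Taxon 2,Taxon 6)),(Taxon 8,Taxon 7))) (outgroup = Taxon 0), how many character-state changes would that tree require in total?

9

Map each character onto (Taxon 3,((Taxon 9,(Taxon 2,Taxon 6)),(Taxon 8,Taxon 7))) (rooted by Taxon 0) and count the minimum state changes it requires (Fitch parsimony):
C1: 1; C2: 2; C3: 2; C4: 1; C5: 2; C6: 1.
Total tree length = 9.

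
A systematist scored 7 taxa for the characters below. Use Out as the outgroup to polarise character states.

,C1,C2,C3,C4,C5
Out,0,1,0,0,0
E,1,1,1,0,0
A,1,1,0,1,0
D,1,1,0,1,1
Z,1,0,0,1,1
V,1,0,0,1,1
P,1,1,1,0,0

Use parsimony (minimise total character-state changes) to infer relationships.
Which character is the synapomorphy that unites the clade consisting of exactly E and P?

Character polarity is set by the outgroup: the derived state is whichever differs from the outgroup's state, so for C2 the derived state is '0', and for the remaining characters it is '1'.
C1 (derived state '1') is shared by all ingroup taxa — unites the whole ingroup.
C2: derived state '0' in V and Z only — synapomorphy for {V, Z}.
C3 (derived state '1') is shared by E and P — a synapomorphy uniting that clade.
C4 (derived state '1') is shared by A, D, V, and Z — a synapomorphy uniting that clade.
C5 (derived state '1') is shared by D, V, and Z — a synapomorphy uniting that clade.
Most parsimonious ingroup topology: ((E,P),(A,(D,(Z,V)))).
The clade {E, P} is supported by C3: its derived state '1' occurs in exactly those taxa and in no other taxon (including the outgroup).

C3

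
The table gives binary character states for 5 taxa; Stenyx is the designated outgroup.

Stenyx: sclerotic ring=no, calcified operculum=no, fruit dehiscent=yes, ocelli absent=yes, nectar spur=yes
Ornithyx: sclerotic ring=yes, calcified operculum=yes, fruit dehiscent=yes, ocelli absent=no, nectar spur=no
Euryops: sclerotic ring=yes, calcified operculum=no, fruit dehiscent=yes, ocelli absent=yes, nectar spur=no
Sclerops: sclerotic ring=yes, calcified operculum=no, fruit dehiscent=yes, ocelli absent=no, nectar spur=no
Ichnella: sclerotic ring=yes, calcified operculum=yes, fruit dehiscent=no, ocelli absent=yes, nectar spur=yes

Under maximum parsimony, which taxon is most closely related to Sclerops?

Ornithyx

Character polarity is set by the outgroup: the derived state is whichever differs from the outgroup's state, so for fruit dehiscent, ocelli absent, nectar spur the derived state is 'no', and for the remaining characters it is 'yes'.
sclerotic ring (derived state 'yes') is shared by all ingroup taxa — unites the whole ingroup.
calcified operculum groups Ichnella and Ornithyx, which is incompatible with the clades supported by the remaining characters; treating it as convergent (homoplasy) costs fewer steps than any alternative tree.
fruit dehiscent (derived state 'no') is unique to Ichnella (autapomorphy; uninformative for grouping).
ocelli absent: derived state 'no' in Ornithyx and Sclerops only — synapomorphy for {Ornithyx, Sclerops}.
nectar spur (derived state 'no') is shared by Euryops, Ornithyx, and Sclerops — a synapomorphy uniting that clade.
Most parsimonious ingroup topology: (((Ornithyx,Sclerops),Euryops),Ichnella).
Sclerops and Ornithyx form a cherry on this tree, so they are sister taxa.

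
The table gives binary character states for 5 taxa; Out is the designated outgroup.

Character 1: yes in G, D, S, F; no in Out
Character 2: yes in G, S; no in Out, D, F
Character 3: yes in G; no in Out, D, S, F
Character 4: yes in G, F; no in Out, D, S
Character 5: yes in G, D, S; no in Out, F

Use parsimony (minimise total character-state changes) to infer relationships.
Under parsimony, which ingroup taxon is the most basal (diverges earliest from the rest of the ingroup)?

F

The outgroup has state 'no' for every character, so 'yes' is the derived state throughout.
All ingroup taxa share the derived state 'yes' for Character 1; it defines the ingroup but does not resolve relationships within it.
Character 2 (derived state 'yes') is shared by G and S — a synapomorphy uniting that clade.
Character 3: derived state 'yes' in G only — an autapomorphy, so it tells us nothing about relationships among taxa.
Character 4 groups F and G, which is incompatible with the clades supported by the remaining characters; treating it as convergent (homoplasy) costs fewer steps than any alternative tree.
Only D, G, and S show the derived state 'yes' for Character 5, supporting them as a clade.
Most parsimonious ingroup topology: (((G,S),D),F).
F is sister to the clade containing all other ingroup taxa, so it is the earliest-diverging (most basal) ingroup lineage.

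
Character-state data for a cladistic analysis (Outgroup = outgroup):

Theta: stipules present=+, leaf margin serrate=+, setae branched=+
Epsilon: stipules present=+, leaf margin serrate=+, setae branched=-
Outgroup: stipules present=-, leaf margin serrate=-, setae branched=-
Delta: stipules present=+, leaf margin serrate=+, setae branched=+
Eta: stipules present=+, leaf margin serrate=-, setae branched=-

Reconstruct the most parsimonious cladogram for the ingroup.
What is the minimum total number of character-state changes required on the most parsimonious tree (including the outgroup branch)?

3

The outgroup has state '-' for every character, so '+' is the derived state throughout.
stipules present (derived state '+') is shared by all ingroup taxa — unites the whole ingroup.
leaf margin serrate: derived state '+' in Delta, Epsilon, and Theta only — synapomorphy for {Delta, Epsilon, Theta}.
setae branched: derived state '+' in Delta and Theta only — synapomorphy for {Delta, Theta}.
Most parsimonious ingroup topology: (((Delta,Theta),Epsilon),Eta).
Changes per character on this tree: stipules present: 1; leaf margin serrate: 1; setae branched: 1.
Total = 3.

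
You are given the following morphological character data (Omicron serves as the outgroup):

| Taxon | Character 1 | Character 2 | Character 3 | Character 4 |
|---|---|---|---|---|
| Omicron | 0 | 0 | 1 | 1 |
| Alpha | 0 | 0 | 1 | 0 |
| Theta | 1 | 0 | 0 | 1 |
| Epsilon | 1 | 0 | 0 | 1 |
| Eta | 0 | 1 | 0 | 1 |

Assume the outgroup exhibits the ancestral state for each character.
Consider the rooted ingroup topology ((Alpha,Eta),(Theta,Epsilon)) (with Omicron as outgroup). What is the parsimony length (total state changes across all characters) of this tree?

Map each character onto ((Alpha,Eta),(Theta,Epsilon)) (rooted by Omicron) and count the minimum state changes it requires (Fitch parsimony):
Character 1: 1; Character 2: 1; Character 3: 2; Character 4: 1.
Total tree length = 5.

5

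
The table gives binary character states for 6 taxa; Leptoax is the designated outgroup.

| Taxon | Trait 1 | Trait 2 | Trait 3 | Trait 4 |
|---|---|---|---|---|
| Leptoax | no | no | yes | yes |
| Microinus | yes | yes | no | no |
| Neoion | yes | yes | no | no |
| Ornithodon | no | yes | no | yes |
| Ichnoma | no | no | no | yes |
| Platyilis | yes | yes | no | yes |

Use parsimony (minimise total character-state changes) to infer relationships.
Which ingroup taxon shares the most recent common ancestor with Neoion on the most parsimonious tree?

Microinus

Character polarity is set by the outgroup: the derived state is whichever differs from the outgroup's state, so for Trait 3, Trait 4 the derived state is 'no', and for the remaining characters it is 'yes'.
Trait 1: derived state 'yes' in Microinus, Neoion, and Platyilis only — synapomorphy for {Microinus, Neoion, Platyilis}.
Only Microinus, Neoion, Ornithodon, and Platyilis show the derived state 'yes' for Trait 2, supporting them as a clade.
Trait 3 (derived state 'no') is shared by all ingroup taxa — unites the whole ingroup.
Trait 4: derived state 'no' in Microinus and Neoion only — synapomorphy for {Microinus, Neoion}.
Most parsimonious ingroup topology: ((((Microinus,Neoion),Platyilis),Ornithodon),Ichnoma).
Neoion and Microinus form a cherry on this tree, so they are sister taxa.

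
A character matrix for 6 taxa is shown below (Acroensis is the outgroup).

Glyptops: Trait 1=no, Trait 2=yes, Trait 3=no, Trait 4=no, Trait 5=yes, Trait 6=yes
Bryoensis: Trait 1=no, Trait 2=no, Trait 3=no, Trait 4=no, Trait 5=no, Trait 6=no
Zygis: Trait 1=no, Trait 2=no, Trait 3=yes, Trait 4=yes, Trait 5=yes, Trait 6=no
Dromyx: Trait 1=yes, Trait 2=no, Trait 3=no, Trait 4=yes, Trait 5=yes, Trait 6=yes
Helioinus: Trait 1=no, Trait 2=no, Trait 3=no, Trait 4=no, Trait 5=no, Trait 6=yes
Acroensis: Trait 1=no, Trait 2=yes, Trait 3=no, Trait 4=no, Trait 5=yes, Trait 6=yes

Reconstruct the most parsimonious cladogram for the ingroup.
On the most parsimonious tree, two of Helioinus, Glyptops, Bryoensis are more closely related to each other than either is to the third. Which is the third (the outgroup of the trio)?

Glyptops

Character polarity is set by the outgroup: the derived state is whichever differs from the outgroup's state, so for Trait 2, Trait 5, Trait 6 the derived state is 'no', and for the remaining characters it is 'yes'.
Trait 1 (derived state 'yes') is unique to Dromyx (autapomorphy; uninformative for grouping).
Trait 2 (derived state 'no') is shared by Bryoensis, Dromyx, Helioinus, and Zygis — a synapomorphy uniting that clade.
Trait 3: derived state 'yes' in Zygis only — an autapomorphy, so it tells us nothing about relationships among taxa.
Trait 4 (derived state 'yes') is shared by Dromyx and Zygis — a synapomorphy uniting that clade.
Only Bryoensis and Helioinus show the derived state 'no' for Trait 5, supporting them as a clade.
Trait 6 (state 'no') occurs in Bryoensis and Zygis but conflicts with the nesting implied by the other characters — most parsimoniously interpreted as homoplasy.
Most parsimonious ingroup topology: (((Bryoensis,Helioinus),(Zygis,Dromyx)),Glyptops).
Helioinus and Bryoensis share a more recent common ancestor with each other than either does with Glyptops, so Glyptops is the least closely related of the three.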